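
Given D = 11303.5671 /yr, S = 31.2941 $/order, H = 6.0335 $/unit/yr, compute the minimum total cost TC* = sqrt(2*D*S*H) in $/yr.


2*D*S*H = 4268519.7525
TC* = sqrt(4268519.7525) = 2066.0396

2066.0396 $/yr


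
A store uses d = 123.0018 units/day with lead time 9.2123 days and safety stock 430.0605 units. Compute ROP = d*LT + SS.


d*LT = 123.0018 * 9.2123 = 1133.1295
ROP = 1133.1295 + 430.0605 = 1563.1900

1563.1900 units


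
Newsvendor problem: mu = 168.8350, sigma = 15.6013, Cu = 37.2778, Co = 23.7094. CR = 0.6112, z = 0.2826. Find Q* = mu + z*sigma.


CR = Cu/(Cu+Co) = 37.2778/(37.2778+23.7094) = 0.6112
z = 0.2826
Q* = 168.8350 + 0.2826 * 15.6013 = 173.2439

173.2439 units


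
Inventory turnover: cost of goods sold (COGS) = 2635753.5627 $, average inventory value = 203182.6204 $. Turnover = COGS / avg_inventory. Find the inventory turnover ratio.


Turnover = 2635753.5627 / 203182.6204 = 12.9723

12.9723


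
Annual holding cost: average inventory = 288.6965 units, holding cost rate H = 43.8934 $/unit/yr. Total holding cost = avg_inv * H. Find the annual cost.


Cost = 288.6965 * 43.8934 = 12671.8710

12671.8710 $/yr


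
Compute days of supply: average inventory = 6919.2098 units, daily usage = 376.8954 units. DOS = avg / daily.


DOS = 6919.2098 / 376.8954 = 18.3584

18.3584 days


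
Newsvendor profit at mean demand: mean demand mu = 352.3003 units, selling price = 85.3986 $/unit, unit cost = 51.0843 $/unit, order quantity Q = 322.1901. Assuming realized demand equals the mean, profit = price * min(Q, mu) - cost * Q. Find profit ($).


Sales at mu = min(322.1901, 352.3003) = 322.1901
Revenue = 85.3986 * 322.1901 = 27514.5835
Total cost = 51.0843 * 322.1901 = 16458.8557
Profit = 27514.5835 - 16458.8557 = 11055.7277

11055.7277 $


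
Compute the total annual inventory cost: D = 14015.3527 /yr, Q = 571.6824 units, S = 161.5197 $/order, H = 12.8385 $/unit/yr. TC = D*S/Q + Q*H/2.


Ordering cost = D*S/Q = 3959.8133
Holding cost = Q*H/2 = 3669.7722
TC = 3959.8133 + 3669.7722 = 7629.5855

7629.5855 $/yr


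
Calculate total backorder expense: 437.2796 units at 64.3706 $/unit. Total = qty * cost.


Total = 437.2796 * 64.3706 = 28147.9502

28147.9502 $


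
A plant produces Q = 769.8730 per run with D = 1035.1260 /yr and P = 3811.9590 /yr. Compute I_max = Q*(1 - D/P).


D/P = 0.2715
1 - D/P = 0.7285
I_max = 769.8730 * 0.7285 = 560.8163

560.8163 units


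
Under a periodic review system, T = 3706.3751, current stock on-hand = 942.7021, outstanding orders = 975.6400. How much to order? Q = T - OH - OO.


Inventory position = OH + OO = 942.7021 + 975.6400 = 1918.3421
Q = 3706.3751 - 1918.3421 = 1788.0330

1788.0330 units


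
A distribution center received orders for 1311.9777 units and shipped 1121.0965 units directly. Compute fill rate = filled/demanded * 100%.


FR = 1121.0965 / 1311.9777 * 100 = 85.4509

85.4509%


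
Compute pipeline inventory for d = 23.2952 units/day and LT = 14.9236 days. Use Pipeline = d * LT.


Pipeline = 23.2952 * 14.9236 = 347.6482

347.6482 units


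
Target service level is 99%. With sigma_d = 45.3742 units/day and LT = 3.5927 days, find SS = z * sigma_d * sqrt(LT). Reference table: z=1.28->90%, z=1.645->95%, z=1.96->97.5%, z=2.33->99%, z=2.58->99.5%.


From the table, SL = 99% corresponds to z = 2.33
sqrt(LT) = sqrt(3.5927) = 1.8954
SS = 2.33 * 45.3742 * 1.8954 = 200.3897

200.3897 units


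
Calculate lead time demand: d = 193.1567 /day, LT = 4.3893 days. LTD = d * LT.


LTD = 193.1567 * 4.3893 = 847.8227

847.8227 units


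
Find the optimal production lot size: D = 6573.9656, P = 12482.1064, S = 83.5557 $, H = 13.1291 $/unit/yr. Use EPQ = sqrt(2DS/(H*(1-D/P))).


1 - D/P = 1 - 0.5267 = 0.4733
H*(1-D/P) = 6.2144
2DS = 1098584.5950
EPQ = sqrt(176781.0024) = 420.4533

420.4533 units


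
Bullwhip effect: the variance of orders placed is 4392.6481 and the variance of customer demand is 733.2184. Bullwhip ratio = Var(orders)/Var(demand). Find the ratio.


BW = 4392.6481 / 733.2184 = 5.9909

5.9909


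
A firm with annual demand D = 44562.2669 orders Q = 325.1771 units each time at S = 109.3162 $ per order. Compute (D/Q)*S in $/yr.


Number of orders = D/Q = 137.0400
Cost = 137.0400 * 109.3162 = 14980.6911

14980.6911 $/yr


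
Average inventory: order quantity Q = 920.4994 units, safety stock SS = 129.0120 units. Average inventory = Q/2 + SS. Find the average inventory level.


Q/2 = 460.2497
Avg = 460.2497 + 129.0120 = 589.2617

589.2617 units


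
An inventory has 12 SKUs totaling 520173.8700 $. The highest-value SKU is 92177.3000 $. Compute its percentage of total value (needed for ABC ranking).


Top item = 92177.3000
Total = 520173.8700
Percentage = 92177.3000 / 520173.8700 * 100 = 17.7205

17.7205%


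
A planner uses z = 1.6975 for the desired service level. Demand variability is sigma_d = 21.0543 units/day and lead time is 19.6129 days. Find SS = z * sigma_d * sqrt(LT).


sqrt(LT) = sqrt(19.6129) = 4.4286
SS = 1.6975 * 21.0543 * 4.4286 = 158.2783

158.2783 units


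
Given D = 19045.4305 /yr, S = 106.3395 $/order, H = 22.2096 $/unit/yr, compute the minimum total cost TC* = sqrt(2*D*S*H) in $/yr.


2*D*S*H = 89961386.5214
TC* = sqrt(89961386.5214) = 9484.7977

9484.7977 $/yr


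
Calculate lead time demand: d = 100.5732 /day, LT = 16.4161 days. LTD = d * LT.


LTD = 100.5732 * 16.4161 = 1651.0197

1651.0197 units


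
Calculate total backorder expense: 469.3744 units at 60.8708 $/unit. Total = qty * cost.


Total = 469.3744 * 60.8708 = 28571.1952

28571.1952 $


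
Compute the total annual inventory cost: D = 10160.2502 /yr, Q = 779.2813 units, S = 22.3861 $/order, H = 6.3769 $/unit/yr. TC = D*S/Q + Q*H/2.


Ordering cost = D*S/Q = 291.8694
Holding cost = Q*H/2 = 2484.6995
TC = 291.8694 + 2484.6995 = 2776.5689

2776.5689 $/yr


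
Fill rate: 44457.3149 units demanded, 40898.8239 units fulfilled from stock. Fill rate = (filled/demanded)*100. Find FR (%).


FR = 40898.8239 / 44457.3149 * 100 = 91.9957

91.9957%


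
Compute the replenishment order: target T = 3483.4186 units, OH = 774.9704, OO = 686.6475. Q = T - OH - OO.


Inventory position = OH + OO = 774.9704 + 686.6475 = 1461.6179
Q = 3483.4186 - 1461.6179 = 2021.8007

2021.8007 units


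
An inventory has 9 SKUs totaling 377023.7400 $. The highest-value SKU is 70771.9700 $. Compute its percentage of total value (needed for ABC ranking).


Top item = 70771.9700
Total = 377023.7400
Percentage = 70771.9700 / 377023.7400 * 100 = 18.7712

18.7712%


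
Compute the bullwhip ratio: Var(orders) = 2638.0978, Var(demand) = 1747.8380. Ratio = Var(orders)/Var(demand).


BW = 2638.0978 / 1747.8380 = 1.5093

1.5093


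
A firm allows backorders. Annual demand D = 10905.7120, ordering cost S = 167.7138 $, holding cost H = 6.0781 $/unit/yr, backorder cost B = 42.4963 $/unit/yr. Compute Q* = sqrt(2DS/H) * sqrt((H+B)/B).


sqrt(2DS/H) = 775.7870
sqrt((H+B)/B) = 1.0691
Q* = 775.7870 * 1.0691 = 829.4126

829.4126 units


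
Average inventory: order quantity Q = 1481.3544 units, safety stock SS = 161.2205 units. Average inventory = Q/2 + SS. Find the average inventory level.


Q/2 = 740.6772
Avg = 740.6772 + 161.2205 = 901.8977

901.8977 units


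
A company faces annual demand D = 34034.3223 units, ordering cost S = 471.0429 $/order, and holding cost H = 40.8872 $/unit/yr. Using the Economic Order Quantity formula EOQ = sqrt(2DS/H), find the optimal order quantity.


2*D*S = 2 * 34034.3223 * 471.0429 = 32063251.7515
2*D*S/H = 784188.0039
EOQ = sqrt(784188.0039) = 885.5439

885.5439 units


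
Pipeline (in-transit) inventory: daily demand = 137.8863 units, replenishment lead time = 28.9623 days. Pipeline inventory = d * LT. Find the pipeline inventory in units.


Pipeline = 137.8863 * 28.9623 = 3993.5044

3993.5044 units


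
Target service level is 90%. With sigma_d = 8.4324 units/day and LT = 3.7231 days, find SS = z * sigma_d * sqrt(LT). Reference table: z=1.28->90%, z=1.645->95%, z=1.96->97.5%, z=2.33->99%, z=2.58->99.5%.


From the table, SL = 90% corresponds to z = 1.28
sqrt(LT) = sqrt(3.7231) = 1.9295
SS = 1.28 * 8.4324 * 1.9295 = 20.8264

20.8264 units


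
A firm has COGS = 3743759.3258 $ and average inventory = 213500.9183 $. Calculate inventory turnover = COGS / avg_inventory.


Turnover = 3743759.3258 / 213500.9183 = 17.5351

17.5351


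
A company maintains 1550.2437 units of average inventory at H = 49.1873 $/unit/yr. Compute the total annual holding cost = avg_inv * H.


Cost = 1550.2437 * 49.1873 = 76252.3019

76252.3019 $/yr


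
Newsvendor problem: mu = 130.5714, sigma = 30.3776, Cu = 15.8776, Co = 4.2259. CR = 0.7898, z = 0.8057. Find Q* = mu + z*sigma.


CR = Cu/(Cu+Co) = 15.8776/(15.8776+4.2259) = 0.7898
z = 0.8057
Q* = 130.5714 + 0.8057 * 30.3776 = 155.0466

155.0466 units


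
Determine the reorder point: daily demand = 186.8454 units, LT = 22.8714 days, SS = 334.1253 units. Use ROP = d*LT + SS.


d*LT = 186.8454 * 22.8714 = 4273.4159
ROP = 4273.4159 + 334.1253 = 4607.5412

4607.5412 units


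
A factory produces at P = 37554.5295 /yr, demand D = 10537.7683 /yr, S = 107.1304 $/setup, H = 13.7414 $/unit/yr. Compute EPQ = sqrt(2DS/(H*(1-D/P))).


1 - D/P = 1 - 0.2806 = 0.7194
H*(1-D/P) = 9.8856
2DS = 2257830.6662
EPQ = sqrt(228396.4908) = 477.9085

477.9085 units


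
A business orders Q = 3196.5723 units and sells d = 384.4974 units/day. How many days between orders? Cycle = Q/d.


Cycle = 3196.5723 / 384.4974 = 8.3136

8.3136 days


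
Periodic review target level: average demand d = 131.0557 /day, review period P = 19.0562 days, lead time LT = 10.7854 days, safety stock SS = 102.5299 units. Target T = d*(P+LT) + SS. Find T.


P + LT = 29.8416
d*(P+LT) = 131.0557 * 29.8416 = 3910.9118
T = 3910.9118 + 102.5299 = 4013.4417

4013.4417 units


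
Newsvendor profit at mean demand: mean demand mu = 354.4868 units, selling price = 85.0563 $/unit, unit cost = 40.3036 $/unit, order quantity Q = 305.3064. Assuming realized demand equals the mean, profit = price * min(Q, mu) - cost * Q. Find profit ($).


Sales at mu = min(305.3064, 354.4868) = 305.3064
Revenue = 85.0563 * 305.3064 = 25968.2328
Total cost = 40.3036 * 305.3064 = 12304.9470
Profit = 25968.2328 - 12304.9470 = 13663.2857

13663.2857 $


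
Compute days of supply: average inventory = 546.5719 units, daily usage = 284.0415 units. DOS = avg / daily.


DOS = 546.5719 / 284.0415 = 1.9243

1.9243 days


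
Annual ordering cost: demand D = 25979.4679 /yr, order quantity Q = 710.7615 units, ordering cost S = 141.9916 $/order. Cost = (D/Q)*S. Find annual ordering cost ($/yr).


Number of orders = D/Q = 36.5516
Cost = 36.5516 * 141.9916 = 5190.0197

5190.0197 $/yr


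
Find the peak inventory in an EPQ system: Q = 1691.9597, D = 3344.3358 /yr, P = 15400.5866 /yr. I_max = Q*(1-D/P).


D/P = 0.2172
1 - D/P = 0.7828
I_max = 1691.9597 * 0.7828 = 1324.5398

1324.5398 units


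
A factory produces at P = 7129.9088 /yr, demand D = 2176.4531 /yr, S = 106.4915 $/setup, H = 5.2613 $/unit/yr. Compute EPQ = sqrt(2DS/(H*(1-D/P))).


1 - D/P = 1 - 0.3053 = 0.6947
H*(1-D/P) = 3.6553
2DS = 463547.5106
EPQ = sqrt(126816.8257) = 356.1135

356.1135 units


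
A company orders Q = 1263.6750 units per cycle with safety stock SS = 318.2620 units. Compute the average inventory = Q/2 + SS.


Q/2 = 631.8375
Avg = 631.8375 + 318.2620 = 950.0995

950.0995 units


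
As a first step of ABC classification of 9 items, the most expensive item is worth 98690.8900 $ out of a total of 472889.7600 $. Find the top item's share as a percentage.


Top item = 98690.8900
Total = 472889.7600
Percentage = 98690.8900 / 472889.7600 * 100 = 20.8697

20.8697%


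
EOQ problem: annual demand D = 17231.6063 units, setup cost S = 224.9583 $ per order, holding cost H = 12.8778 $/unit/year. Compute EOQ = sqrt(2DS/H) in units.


2*D*S = 2 * 17231.6063 * 224.9583 = 7752785.7190
2*D*S/H = 602027.1878
EOQ = sqrt(602027.1878) = 775.9041

775.9041 units


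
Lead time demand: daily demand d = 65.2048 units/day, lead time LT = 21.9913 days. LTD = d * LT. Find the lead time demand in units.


LTD = 65.2048 * 21.9913 = 1433.9383

1433.9383 units


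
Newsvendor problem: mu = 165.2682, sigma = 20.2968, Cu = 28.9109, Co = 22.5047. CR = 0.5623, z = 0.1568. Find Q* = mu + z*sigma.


CR = Cu/(Cu+Co) = 28.9109/(28.9109+22.5047) = 0.5623
z = 0.1568
Q* = 165.2682 + 0.1568 * 20.2968 = 168.4507

168.4507 units


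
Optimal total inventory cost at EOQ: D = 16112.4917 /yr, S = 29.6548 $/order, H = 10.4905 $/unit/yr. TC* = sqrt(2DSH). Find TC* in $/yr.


2*D*S*H = 10024988.6545
TC* = sqrt(10024988.6545) = 3166.2262

3166.2262 $/yr


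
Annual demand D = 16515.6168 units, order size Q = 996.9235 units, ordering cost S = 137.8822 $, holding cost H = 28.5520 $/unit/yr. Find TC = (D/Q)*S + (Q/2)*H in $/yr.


Ordering cost = D*S/Q = 2284.2370
Holding cost = Q*H/2 = 14232.0799
TC = 2284.2370 + 14232.0799 = 16516.3169

16516.3169 $/yr


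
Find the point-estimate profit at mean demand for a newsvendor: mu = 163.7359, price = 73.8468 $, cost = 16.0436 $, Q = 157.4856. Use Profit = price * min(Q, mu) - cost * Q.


Sales at mu = min(157.4856, 163.7359) = 157.4856
Revenue = 73.8468 * 157.4856 = 11629.8076
Total cost = 16.0436 * 157.4856 = 2526.6360
Profit = 11629.8076 - 2526.6360 = 9103.1716

9103.1716 $


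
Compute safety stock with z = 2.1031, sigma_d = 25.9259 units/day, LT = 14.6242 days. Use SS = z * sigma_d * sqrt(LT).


sqrt(LT) = sqrt(14.6242) = 3.8242
SS = 2.1031 * 25.9259 * 3.8242 = 208.5114

208.5114 units


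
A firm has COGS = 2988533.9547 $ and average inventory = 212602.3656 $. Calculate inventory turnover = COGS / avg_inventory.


Turnover = 2988533.9547 / 212602.3656 = 14.0569

14.0569


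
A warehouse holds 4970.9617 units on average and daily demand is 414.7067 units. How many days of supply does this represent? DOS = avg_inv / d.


DOS = 4970.9617 / 414.7067 = 11.9867

11.9867 days


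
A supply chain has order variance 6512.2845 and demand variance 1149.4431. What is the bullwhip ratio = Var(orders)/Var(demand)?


BW = 6512.2845 / 1149.4431 = 5.6656

5.6656


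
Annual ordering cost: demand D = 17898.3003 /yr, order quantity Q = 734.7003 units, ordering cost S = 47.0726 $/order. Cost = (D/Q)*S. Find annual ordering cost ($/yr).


Number of orders = D/Q = 24.3614
Cost = 24.3614 * 47.0726 = 1146.7527

1146.7527 $/yr


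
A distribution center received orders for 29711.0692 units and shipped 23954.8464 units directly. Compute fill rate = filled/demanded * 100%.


FR = 23954.8464 / 29711.0692 * 100 = 80.6260

80.6260%


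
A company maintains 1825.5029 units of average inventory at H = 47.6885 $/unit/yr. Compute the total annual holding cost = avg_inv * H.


Cost = 1825.5029 * 47.6885 = 87055.4950

87055.4950 $/yr


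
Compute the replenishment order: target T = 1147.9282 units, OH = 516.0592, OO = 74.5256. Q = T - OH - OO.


Inventory position = OH + OO = 516.0592 + 74.5256 = 590.5848
Q = 1147.9282 - 590.5848 = 557.3434

557.3434 units


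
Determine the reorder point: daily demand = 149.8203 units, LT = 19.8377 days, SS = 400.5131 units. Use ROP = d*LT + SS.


d*LT = 149.8203 * 19.8377 = 2972.0902
ROP = 2972.0902 + 400.5131 = 3372.6033

3372.6033 units


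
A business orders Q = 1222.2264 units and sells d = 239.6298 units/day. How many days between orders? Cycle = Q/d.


Cycle = 1222.2264 / 239.6298 = 5.1005

5.1005 days


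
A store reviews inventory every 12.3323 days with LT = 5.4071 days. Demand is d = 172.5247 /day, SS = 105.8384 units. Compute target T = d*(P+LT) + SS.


P + LT = 17.7394
d*(P+LT) = 172.5247 * 17.7394 = 3060.4847
T = 3060.4847 + 105.8384 = 3166.3231

3166.3231 units


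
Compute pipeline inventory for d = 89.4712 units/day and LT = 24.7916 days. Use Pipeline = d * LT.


Pipeline = 89.4712 * 24.7916 = 2218.1342

2218.1342 units


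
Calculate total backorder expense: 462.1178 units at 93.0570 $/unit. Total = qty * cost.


Total = 462.1178 * 93.0570 = 43003.2961

43003.2961 $


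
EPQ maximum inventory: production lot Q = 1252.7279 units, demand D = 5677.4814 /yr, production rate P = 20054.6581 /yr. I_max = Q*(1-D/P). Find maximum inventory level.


D/P = 0.2831
1 - D/P = 0.7169
I_max = 1252.7279 * 0.7169 = 898.0802

898.0802 units


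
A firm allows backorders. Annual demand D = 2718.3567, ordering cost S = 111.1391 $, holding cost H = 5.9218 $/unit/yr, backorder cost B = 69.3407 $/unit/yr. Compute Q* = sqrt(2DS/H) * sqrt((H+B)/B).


sqrt(2DS/H) = 319.4293
sqrt((H+B)/B) = 1.0418
Q* = 319.4293 * 1.0418 = 332.7898

332.7898 units


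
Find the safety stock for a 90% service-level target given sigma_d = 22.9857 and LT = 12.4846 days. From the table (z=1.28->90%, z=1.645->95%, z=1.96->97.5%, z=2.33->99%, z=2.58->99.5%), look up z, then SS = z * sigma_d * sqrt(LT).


From the table, SL = 90% corresponds to z = 1.28
sqrt(LT) = sqrt(12.4846) = 3.5334
SS = 1.28 * 22.9857 * 3.5334 = 103.9573

103.9573 units


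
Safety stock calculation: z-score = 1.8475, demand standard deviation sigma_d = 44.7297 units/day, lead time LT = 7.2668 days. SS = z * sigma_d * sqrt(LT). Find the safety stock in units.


sqrt(LT) = sqrt(7.2668) = 2.6957
SS = 1.8475 * 44.7297 * 2.6957 = 222.7676

222.7676 units


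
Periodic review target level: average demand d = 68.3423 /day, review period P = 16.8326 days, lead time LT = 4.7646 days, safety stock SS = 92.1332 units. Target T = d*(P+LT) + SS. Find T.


P + LT = 21.5972
d*(P+LT) = 68.3423 * 21.5972 = 1476.0023
T = 1476.0023 + 92.1332 = 1568.1355

1568.1355 units


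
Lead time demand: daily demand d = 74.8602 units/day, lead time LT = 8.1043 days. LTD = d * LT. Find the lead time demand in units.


LTD = 74.8602 * 8.1043 = 606.6895

606.6895 units


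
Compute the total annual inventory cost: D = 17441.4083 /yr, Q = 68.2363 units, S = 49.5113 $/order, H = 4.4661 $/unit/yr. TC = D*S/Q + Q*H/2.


Ordering cost = D*S/Q = 12655.2407
Holding cost = Q*H/2 = 152.3751
TC = 12655.2407 + 152.3751 = 12807.6157

12807.6157 $/yr


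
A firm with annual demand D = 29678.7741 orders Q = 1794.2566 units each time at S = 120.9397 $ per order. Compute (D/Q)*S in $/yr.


Number of orders = D/Q = 16.5410
Cost = 16.5410 * 120.9397 = 2000.4619

2000.4619 $/yr


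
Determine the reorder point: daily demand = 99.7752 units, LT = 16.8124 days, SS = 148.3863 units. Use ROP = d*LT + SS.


d*LT = 99.7752 * 16.8124 = 1677.4606
ROP = 1677.4606 + 148.3863 = 1825.8469

1825.8469 units


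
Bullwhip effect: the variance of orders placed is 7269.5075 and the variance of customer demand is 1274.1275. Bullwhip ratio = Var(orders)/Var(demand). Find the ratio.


BW = 7269.5075 / 1274.1275 = 5.7055

5.7055


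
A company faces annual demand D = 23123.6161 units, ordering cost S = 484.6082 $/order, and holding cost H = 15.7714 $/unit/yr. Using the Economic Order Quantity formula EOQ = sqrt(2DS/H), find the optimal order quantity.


2*D*S = 2 * 23123.6161 * 484.6082 = 22411787.9514
2*D*S/H = 1421039.8539
EOQ = sqrt(1421039.8539) = 1192.0738

1192.0738 units


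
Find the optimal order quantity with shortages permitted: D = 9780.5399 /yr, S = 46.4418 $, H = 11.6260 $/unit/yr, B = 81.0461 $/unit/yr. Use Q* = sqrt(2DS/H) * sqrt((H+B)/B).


sqrt(2DS/H) = 279.5347
sqrt((H+B)/B) = 1.0693
Q* = 279.5347 * 1.0693 = 298.9126

298.9126 units


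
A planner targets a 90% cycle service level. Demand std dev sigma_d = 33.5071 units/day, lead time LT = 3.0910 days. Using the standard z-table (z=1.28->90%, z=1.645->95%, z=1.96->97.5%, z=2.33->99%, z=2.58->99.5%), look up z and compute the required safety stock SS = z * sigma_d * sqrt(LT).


From the table, SL = 90% corresponds to z = 1.28
sqrt(LT) = sqrt(3.0910) = 1.7581
SS = 1.28 * 33.5071 * 1.7581 = 75.4043

75.4043 units


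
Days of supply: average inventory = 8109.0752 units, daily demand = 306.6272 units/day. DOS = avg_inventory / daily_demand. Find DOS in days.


DOS = 8109.0752 / 306.6272 = 26.4460

26.4460 days


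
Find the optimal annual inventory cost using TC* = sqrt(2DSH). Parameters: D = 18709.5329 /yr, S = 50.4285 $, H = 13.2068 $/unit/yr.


2*D*S*H = 24921064.6620
TC* = sqrt(24921064.6620) = 4992.1002

4992.1002 $/yr


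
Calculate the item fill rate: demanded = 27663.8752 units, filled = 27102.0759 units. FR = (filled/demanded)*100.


FR = 27102.0759 / 27663.8752 * 100 = 97.9692

97.9692%


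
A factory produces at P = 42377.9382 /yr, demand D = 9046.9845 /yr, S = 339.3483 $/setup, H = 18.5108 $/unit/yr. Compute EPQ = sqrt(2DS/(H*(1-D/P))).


1 - D/P = 1 - 0.2135 = 0.7865
H*(1-D/P) = 14.5591
2DS = 6140157.6204
EPQ = sqrt(421741.5737) = 649.4163

649.4163 units


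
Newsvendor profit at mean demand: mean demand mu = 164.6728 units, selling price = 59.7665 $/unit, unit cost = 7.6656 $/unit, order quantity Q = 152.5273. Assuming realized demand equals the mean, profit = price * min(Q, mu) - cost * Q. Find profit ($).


Sales at mu = min(152.5273, 164.6728) = 152.5273
Revenue = 59.7665 * 152.5273 = 9116.0229
Total cost = 7.6656 * 152.5273 = 1169.2133
Profit = 9116.0229 - 1169.2133 = 7946.8096

7946.8096 $


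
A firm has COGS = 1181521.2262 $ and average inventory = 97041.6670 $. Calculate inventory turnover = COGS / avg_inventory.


Turnover = 1181521.2262 / 97041.6670 = 12.1754

12.1754


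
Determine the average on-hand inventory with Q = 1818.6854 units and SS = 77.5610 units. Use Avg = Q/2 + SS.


Q/2 = 909.3427
Avg = 909.3427 + 77.5610 = 986.9037

986.9037 units


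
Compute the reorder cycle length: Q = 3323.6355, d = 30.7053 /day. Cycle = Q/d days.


Cycle = 3323.6355 / 30.7053 = 108.2431

108.2431 days


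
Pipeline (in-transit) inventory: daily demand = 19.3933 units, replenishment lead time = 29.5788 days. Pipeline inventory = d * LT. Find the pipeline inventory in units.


Pipeline = 19.3933 * 29.5788 = 573.6305

573.6305 units


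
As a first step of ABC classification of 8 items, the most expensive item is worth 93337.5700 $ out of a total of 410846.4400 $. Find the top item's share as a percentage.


Top item = 93337.5700
Total = 410846.4400
Percentage = 93337.5700 / 410846.4400 * 100 = 22.7184

22.7184%


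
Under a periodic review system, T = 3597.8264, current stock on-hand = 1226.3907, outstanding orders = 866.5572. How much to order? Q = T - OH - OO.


Inventory position = OH + OO = 1226.3907 + 866.5572 = 2092.9479
Q = 3597.8264 - 2092.9479 = 1504.8785

1504.8785 units


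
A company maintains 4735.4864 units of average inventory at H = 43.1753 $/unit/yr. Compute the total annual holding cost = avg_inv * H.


Cost = 4735.4864 * 43.1753 = 204456.0460

204456.0460 $/yr


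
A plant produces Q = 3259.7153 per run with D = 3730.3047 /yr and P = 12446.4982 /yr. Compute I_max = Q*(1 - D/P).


D/P = 0.2997
1 - D/P = 0.7003
I_max = 3259.7153 * 0.7003 = 2282.7553

2282.7553 units


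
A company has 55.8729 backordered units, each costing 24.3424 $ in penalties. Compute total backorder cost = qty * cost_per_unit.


Total = 55.8729 * 24.3424 = 1360.0805

1360.0805 $


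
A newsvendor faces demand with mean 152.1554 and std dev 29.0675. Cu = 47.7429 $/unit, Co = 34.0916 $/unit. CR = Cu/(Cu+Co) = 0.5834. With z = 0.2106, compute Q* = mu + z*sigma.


CR = Cu/(Cu+Co) = 47.7429/(47.7429+34.0916) = 0.5834
z = 0.2106
Q* = 152.1554 + 0.2106 * 29.0675 = 158.2770

158.2770 units


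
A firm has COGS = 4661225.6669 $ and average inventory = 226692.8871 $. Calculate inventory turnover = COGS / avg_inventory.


Turnover = 4661225.6669 / 226692.8871 = 20.5619

20.5619


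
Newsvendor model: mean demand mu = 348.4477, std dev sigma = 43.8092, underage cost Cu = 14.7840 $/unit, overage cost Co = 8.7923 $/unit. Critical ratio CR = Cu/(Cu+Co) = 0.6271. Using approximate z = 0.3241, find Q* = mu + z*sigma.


CR = Cu/(Cu+Co) = 14.7840/(14.7840+8.7923) = 0.6271
z = 0.3241
Q* = 348.4477 + 0.3241 * 43.8092 = 362.6463

362.6463 units


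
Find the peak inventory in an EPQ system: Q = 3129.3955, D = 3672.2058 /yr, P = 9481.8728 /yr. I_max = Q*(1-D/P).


D/P = 0.3873
1 - D/P = 0.6127
I_max = 3129.3955 * 0.6127 = 1917.4214

1917.4214 units


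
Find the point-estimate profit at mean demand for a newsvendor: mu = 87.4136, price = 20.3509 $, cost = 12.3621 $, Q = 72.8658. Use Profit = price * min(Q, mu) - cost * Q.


Sales at mu = min(72.8658, 87.4136) = 72.8658
Revenue = 20.3509 * 72.8658 = 1482.8846
Total cost = 12.3621 * 72.8658 = 900.7743
Profit = 1482.8846 - 900.7743 = 582.1103

582.1103 $


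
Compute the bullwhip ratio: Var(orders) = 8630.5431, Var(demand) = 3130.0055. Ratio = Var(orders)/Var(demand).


BW = 8630.5431 / 3130.0055 = 2.7574

2.7574


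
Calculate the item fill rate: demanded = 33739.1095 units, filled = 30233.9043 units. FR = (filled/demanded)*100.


FR = 30233.9043 / 33739.1095 * 100 = 89.6109

89.6109%


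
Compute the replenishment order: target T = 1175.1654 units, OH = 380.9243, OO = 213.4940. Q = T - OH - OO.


Inventory position = OH + OO = 380.9243 + 213.4940 = 594.4183
Q = 1175.1654 - 594.4183 = 580.7471

580.7471 units


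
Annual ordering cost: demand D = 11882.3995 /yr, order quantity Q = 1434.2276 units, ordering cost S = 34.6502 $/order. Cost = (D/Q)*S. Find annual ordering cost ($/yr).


Number of orders = D/Q = 8.2849
Cost = 8.2849 * 34.6502 = 287.0727

287.0727 $/yr


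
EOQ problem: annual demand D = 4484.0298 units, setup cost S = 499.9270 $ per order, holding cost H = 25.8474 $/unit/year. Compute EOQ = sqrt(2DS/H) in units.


2*D*S = 2 * 4484.0298 * 499.9270 = 4483375.1316
2*D*S/H = 173455.5557
EOQ = sqrt(173455.5557) = 416.4800

416.4800 units


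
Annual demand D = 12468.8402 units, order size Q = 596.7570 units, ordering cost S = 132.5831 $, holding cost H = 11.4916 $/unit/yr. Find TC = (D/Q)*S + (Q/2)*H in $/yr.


Ordering cost = D*S/Q = 2770.2356
Holding cost = Q*H/2 = 3428.8464
TC = 2770.2356 + 3428.8464 = 6199.0820

6199.0820 $/yr


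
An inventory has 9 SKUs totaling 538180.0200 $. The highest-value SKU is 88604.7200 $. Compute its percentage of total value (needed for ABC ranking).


Top item = 88604.7200
Total = 538180.0200
Percentage = 88604.7200 / 538180.0200 * 100 = 16.4638

16.4638%


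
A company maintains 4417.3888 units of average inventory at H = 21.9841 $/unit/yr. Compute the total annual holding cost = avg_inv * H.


Cost = 4417.3888 * 21.9841 = 97112.3171

97112.3171 $/yr


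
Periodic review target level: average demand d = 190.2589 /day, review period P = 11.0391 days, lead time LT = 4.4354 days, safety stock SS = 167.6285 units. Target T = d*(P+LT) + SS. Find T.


P + LT = 15.4745
d*(P+LT) = 190.2589 * 15.4745 = 2944.1613
T = 2944.1613 + 167.6285 = 3111.7898

3111.7898 units


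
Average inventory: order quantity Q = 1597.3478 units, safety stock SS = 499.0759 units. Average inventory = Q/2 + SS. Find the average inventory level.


Q/2 = 798.6739
Avg = 798.6739 + 499.0759 = 1297.7498

1297.7498 units


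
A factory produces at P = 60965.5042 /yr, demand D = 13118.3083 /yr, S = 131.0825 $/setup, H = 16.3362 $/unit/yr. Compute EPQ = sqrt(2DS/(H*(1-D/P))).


1 - D/P = 1 - 0.2152 = 0.7848
H*(1-D/P) = 12.8210
2DS = 3439161.2955
EPQ = sqrt(268243.4844) = 517.9223

517.9223 units


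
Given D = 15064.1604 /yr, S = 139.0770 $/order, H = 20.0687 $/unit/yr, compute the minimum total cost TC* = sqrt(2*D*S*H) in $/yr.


2*D*S*H = 84090993.1877
TC* = sqrt(84090993.1877) = 9170.1141

9170.1141 $/yr


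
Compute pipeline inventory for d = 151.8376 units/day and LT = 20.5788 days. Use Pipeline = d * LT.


Pipeline = 151.8376 * 20.5788 = 3124.6356

3124.6356 units


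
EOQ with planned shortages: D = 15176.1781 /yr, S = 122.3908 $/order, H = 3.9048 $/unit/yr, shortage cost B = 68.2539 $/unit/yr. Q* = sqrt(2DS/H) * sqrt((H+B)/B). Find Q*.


sqrt(2DS/H) = 975.3740
sqrt((H+B)/B) = 1.0282
Q* = 975.3740 * 1.0282 = 1002.8866

1002.8866 units


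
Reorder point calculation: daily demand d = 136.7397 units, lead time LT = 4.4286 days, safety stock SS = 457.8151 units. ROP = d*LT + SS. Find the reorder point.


d*LT = 136.7397 * 4.4286 = 605.5654
ROP = 605.5654 + 457.8151 = 1063.3805

1063.3805 units


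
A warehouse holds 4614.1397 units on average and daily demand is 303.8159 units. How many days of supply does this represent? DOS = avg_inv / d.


DOS = 4614.1397 / 303.8159 = 15.1873

15.1873 days


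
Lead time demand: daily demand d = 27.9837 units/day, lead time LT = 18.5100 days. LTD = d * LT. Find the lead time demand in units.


LTD = 27.9837 * 18.5100 = 517.9783

517.9783 units


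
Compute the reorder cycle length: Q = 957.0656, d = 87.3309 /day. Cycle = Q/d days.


Cycle = 957.0656 / 87.3309 = 10.9591

10.9591 days


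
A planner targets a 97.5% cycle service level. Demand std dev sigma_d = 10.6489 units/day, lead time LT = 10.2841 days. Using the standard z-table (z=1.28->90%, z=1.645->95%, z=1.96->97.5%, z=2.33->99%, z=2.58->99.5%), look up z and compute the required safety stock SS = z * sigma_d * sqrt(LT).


From the table, SL = 97.5% corresponds to z = 1.96
sqrt(LT) = sqrt(10.2841) = 3.2069
SS = 1.96 * 10.6489 * 3.2069 = 66.9336

66.9336 units


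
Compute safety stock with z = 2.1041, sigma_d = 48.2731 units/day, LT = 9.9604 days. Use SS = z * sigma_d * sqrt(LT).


sqrt(LT) = sqrt(9.9604) = 3.1560
SS = 2.1041 * 48.2731 * 3.1560 = 320.5605

320.5605 units


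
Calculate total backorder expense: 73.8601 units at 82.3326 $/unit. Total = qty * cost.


Total = 73.8601 * 82.3326 = 6081.0941

6081.0941 $


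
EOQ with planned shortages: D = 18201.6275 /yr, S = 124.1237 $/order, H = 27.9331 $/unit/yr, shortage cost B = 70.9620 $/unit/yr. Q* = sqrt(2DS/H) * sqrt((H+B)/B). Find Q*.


sqrt(2DS/H) = 402.1961
sqrt((H+B)/B) = 1.1805
Q* = 402.1961 * 1.1805 = 474.8018

474.8018 units


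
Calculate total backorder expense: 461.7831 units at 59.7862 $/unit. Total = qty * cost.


Total = 461.7831 * 59.7862 = 27608.2568

27608.2568 $


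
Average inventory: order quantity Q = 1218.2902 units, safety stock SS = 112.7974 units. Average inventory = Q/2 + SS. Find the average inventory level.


Q/2 = 609.1451
Avg = 609.1451 + 112.7974 = 721.9425

721.9425 units


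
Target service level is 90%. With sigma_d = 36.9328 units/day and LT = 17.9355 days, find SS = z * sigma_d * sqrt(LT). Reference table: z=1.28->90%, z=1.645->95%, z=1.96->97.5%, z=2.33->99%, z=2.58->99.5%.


From the table, SL = 90% corresponds to z = 1.28
sqrt(LT) = sqrt(17.9355) = 4.2350
SS = 1.28 * 36.9328 * 4.2350 = 200.2069

200.2069 units


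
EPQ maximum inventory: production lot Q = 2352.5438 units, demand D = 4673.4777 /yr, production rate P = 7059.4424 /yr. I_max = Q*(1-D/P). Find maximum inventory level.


D/P = 0.6620
1 - D/P = 0.3380
I_max = 2352.5438 * 0.3380 = 795.1175

795.1175 units


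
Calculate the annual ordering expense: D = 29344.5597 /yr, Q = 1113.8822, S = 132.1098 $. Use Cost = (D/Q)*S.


Number of orders = D/Q = 26.3444
Cost = 26.3444 * 132.1098 = 3480.3536

3480.3536 $/yr


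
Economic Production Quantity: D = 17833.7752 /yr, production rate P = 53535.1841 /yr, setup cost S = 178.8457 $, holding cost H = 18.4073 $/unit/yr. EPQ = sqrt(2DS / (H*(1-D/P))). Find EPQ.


1 - D/P = 1 - 0.3331 = 0.6669
H*(1-D/P) = 12.2754
2DS = 6378988.0186
EPQ = sqrt(519655.6353) = 720.8714

720.8714 units


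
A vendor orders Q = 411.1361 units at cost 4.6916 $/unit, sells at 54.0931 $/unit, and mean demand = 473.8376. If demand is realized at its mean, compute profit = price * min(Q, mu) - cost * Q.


Sales at mu = min(411.1361, 473.8376) = 411.1361
Revenue = 54.0931 * 411.1361 = 22239.6262
Total cost = 4.6916 * 411.1361 = 1928.8861
Profit = 22239.6262 - 1928.8861 = 20310.7400

20310.7400 $


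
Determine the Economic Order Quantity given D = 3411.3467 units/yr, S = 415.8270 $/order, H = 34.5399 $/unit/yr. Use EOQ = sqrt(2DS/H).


2*D*S = 2 * 3411.3467 * 415.8270 = 2837060.1284
2*D*S/H = 82138.6318
EOQ = sqrt(82138.6318) = 286.5984

286.5984 units


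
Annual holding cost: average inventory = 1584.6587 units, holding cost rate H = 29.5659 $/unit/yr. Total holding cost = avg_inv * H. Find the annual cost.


Cost = 1584.6587 * 29.5659 = 46851.8607

46851.8607 $/yr


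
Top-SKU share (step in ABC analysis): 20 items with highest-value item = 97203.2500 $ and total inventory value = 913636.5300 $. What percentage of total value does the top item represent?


Top item = 97203.2500
Total = 913636.5300
Percentage = 97203.2500 / 913636.5300 * 100 = 10.6392

10.6392%


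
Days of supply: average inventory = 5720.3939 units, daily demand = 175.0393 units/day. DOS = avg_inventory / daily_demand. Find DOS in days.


DOS = 5720.3939 / 175.0393 = 32.6806

32.6806 days


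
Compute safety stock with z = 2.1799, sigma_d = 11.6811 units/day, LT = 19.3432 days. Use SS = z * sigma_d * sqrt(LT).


sqrt(LT) = sqrt(19.3432) = 4.3981
SS = 2.1799 * 11.6811 * 4.3981 = 111.9913

111.9913 units


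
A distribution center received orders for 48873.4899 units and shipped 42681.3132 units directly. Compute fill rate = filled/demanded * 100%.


FR = 42681.3132 / 48873.4899 * 100 = 87.3302

87.3302%


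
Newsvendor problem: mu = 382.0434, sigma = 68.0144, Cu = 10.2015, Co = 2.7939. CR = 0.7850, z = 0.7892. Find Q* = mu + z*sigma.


CR = Cu/(Cu+Co) = 10.2015/(10.2015+2.7939) = 0.7850
z = 0.7892
Q* = 382.0434 + 0.7892 * 68.0144 = 435.7204

435.7204 units


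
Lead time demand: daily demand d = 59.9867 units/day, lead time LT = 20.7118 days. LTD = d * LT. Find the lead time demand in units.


LTD = 59.9867 * 20.7118 = 1242.4325

1242.4325 units


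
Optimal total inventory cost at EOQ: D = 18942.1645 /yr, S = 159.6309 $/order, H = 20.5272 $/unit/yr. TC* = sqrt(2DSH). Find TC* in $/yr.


2*D*S*H = 124138437.7097
TC* = sqrt(124138437.7097) = 11141.7430

11141.7430 $/yr


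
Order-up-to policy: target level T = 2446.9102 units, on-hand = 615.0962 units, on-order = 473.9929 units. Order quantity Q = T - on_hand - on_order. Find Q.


Inventory position = OH + OO = 615.0962 + 473.9929 = 1089.0891
Q = 2446.9102 - 1089.0891 = 1357.8211

1357.8211 units


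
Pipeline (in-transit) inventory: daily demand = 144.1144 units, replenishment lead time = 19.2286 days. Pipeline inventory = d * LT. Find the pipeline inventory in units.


Pipeline = 144.1144 * 19.2286 = 2771.1182

2771.1182 units


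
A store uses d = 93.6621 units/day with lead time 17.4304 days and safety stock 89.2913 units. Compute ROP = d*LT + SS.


d*LT = 93.6621 * 17.4304 = 1632.5679
ROP = 1632.5679 + 89.2913 = 1721.8592

1721.8592 units


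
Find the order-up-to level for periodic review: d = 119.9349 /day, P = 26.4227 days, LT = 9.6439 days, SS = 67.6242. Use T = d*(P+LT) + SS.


P + LT = 36.0666
d*(P+LT) = 119.9349 * 36.0666 = 4325.6441
T = 4325.6441 + 67.6242 = 4393.2683

4393.2683 units


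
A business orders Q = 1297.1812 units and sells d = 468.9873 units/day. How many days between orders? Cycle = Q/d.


Cycle = 1297.1812 / 468.9873 = 2.7659

2.7659 days


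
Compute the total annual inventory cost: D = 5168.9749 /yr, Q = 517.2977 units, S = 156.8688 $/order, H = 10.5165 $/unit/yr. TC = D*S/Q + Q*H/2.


Ordering cost = D*S/Q = 1567.4744
Holding cost = Q*H/2 = 2720.0806
TC = 1567.4744 + 2720.0806 = 4287.5550

4287.5550 $/yr


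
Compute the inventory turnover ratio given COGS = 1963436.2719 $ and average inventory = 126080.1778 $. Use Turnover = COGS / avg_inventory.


Turnover = 1963436.2719 / 126080.1778 = 15.5729

15.5729


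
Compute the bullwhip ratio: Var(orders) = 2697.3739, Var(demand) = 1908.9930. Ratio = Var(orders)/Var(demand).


BW = 2697.3739 / 1908.9930 = 1.4130

1.4130


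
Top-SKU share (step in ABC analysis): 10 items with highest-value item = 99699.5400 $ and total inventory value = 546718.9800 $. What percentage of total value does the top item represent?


Top item = 99699.5400
Total = 546718.9800
Percentage = 99699.5400 / 546718.9800 * 100 = 18.2360

18.2360%


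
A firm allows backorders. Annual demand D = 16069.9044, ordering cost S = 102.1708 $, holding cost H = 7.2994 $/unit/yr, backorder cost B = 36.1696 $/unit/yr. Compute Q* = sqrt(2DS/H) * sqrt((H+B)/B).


sqrt(2DS/H) = 670.7203
sqrt((H+B)/B) = 1.0963
Q* = 670.7203 * 1.0963 = 735.2913

735.2913 units


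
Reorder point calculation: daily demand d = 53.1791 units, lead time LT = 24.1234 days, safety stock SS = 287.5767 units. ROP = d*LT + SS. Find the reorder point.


d*LT = 53.1791 * 24.1234 = 1282.8607
ROP = 1282.8607 + 287.5767 = 1570.4374

1570.4374 units


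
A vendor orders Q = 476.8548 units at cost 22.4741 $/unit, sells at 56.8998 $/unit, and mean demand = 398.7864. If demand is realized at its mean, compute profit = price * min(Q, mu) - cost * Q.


Sales at mu = min(476.8548, 398.7864) = 398.7864
Revenue = 56.8998 * 398.7864 = 22690.8664
Total cost = 22.4741 * 476.8548 = 10716.8825
Profit = 22690.8664 - 10716.8825 = 11973.9839

11973.9839 $


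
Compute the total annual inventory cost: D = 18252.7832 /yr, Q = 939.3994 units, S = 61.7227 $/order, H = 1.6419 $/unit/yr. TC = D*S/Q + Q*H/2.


Ordering cost = D*S/Q = 1199.2887
Holding cost = Q*H/2 = 771.1999
TC = 1199.2887 + 771.1999 = 1970.4886

1970.4886 $/yr


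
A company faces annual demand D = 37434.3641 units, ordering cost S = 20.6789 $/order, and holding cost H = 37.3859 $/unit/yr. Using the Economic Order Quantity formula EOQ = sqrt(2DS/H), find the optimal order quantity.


2*D*S = 2 * 37434.3641 * 20.6789 = 1548202.9436
2*D*S/H = 41411.4130
EOQ = sqrt(41411.4130) = 203.4979

203.4979 units


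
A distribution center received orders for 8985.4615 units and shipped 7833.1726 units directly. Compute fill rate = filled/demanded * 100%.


FR = 7833.1726 / 8985.4615 * 100 = 87.1761

87.1761%


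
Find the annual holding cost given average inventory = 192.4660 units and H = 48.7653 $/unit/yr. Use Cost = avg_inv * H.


Cost = 192.4660 * 48.7653 = 9385.6622

9385.6622 $/yr


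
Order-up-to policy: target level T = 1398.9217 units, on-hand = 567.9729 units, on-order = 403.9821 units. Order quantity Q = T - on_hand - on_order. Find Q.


Inventory position = OH + OO = 567.9729 + 403.9821 = 971.9550
Q = 1398.9217 - 971.9550 = 426.9667

426.9667 units


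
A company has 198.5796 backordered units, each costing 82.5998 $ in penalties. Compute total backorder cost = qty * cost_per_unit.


Total = 198.5796 * 82.5998 = 16402.6352

16402.6352 $


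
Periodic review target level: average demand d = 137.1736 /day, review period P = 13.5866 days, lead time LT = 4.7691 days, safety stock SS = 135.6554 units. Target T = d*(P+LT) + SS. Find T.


P + LT = 18.3557
d*(P+LT) = 137.1736 * 18.3557 = 2517.9174
T = 2517.9174 + 135.6554 = 2653.5728

2653.5728 units


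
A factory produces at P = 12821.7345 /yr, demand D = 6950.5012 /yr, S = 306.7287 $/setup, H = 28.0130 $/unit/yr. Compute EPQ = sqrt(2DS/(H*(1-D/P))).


1 - D/P = 1 - 0.5421 = 0.4579
H*(1-D/P) = 12.8275
2DS = 4263836.3948
EPQ = sqrt(332397.9623) = 576.5396

576.5396 units


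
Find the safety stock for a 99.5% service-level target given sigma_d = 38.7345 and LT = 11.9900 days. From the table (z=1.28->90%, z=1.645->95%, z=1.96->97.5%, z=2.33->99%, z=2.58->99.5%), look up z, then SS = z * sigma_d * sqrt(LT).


From the table, SL = 99.5% corresponds to z = 2.58
sqrt(LT) = sqrt(11.9900) = 3.4627
SS = 2.58 * 38.7345 * 3.4627 = 346.0408

346.0408 units
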